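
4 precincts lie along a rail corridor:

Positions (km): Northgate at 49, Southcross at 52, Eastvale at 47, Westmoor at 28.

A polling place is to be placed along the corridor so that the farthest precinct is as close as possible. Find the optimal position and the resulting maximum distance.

location 40, max distance 12

The 1-center on a line is the midpoint of the two extreme points: leftmost at 28, rightmost at 52.
Optimal location = (28 + 52)/2 = 40; maximum distance = (52 − 28)/2 = 12.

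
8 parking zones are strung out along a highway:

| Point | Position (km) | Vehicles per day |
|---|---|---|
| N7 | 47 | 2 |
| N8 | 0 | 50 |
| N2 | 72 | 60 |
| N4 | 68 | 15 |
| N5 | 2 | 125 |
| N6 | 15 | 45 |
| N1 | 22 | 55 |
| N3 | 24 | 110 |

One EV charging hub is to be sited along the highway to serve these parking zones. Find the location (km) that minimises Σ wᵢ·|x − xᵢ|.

x = 22

For a sum of weighted absolute distances on a line, the optimum is the weighted median (not the mean). Total weight W = 462; half-weight = 231.
Sort by position and accumulate weight:
  km 0 (N8, w=50) → cum 50
  km 2 (N5, w=125) → cum 175
  km 15 (N6, w=45) → cum 220
  km 22 (N1, w=55) → cum 275  ≥ 231 → median here
  km 24 (N3, w=110) → cum 385
  km 47 (N7, w=2) → cum 387
  km 68 (N4, w=15) → cum 402
  km 72 (N2, w=60) → cum 462
Optimal location: km 22.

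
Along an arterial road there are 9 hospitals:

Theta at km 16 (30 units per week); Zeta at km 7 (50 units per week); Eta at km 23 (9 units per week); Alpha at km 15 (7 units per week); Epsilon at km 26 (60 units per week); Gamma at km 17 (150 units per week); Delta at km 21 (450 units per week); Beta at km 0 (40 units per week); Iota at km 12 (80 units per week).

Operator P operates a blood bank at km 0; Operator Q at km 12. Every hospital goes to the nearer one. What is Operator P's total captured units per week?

40

The indifferent point is the midpoint (0+12)/2 = 6; hospitals left of it (closer to Operator P at 0) go to Operator P, those right go to Operator Q.
  Beta at 0 (w=40) → Operator P
  Zeta at 7 (w=50) → Operator Q
  Iota at 12 (w=80) → Operator Q
  Alpha at 15 (w=7) → Operator Q
  Theta at 16 (w=30) → Operator Q
  Gamma at 17 (w=150) → Operator Q
  Delta at 21 (w=450) → Operator Q
  Eta at 23 (w=9) → Operator Q
  Epsilon at 26 (w=60) → Operator Q
Operator P captures 40; Operator Q captures 836.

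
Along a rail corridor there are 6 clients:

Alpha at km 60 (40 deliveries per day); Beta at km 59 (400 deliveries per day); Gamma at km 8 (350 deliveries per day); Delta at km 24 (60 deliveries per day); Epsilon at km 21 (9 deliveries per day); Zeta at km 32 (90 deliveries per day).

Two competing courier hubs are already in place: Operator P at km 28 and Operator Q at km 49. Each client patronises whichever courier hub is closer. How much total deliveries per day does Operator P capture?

509

The indifferent point is the midpoint (28+49)/2 = 38.5; clients left of it (closer to Operator P at 28) go to Operator P, those right go to Operator Q.
  Gamma at 8 (w=350) → Operator P
  Epsilon at 21 (w=9) → Operator P
  Delta at 24 (w=60) → Operator P
  Zeta at 32 (w=90) → Operator P
  Beta at 59 (w=400) → Operator Q
  Alpha at 60 (w=40) → Operator Q
Operator P captures 509; Operator Q captures 440.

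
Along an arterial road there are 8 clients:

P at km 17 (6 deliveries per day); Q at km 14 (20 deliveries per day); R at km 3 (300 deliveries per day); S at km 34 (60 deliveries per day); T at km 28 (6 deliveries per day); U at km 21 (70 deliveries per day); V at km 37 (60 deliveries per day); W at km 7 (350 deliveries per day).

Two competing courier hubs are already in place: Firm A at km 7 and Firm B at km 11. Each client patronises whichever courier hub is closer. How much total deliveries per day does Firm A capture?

The indifferent point is the midpoint (7+11)/2 = 9; clients left of it (closer to Firm A at 7) go to Firm A, those right go to Firm B.
  R at 3 (w=300) → Firm A
  W at 7 (w=350) → Firm A
  Q at 14 (w=20) → Firm B
  P at 17 (w=6) → Firm B
  U at 21 (w=70) → Firm B
  T at 28 (w=6) → Firm B
  S at 34 (w=60) → Firm B
  V at 37 (w=60) → Firm B
Firm A captures 650; Firm B captures 222.

650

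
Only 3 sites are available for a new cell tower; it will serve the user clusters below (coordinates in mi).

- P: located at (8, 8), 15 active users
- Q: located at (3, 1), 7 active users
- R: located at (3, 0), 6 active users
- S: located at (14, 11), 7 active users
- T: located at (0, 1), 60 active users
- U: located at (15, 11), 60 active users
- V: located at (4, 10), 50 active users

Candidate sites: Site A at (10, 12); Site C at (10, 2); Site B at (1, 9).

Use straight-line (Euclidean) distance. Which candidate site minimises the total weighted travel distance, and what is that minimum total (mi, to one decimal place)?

Site A, total 1784.7 mi

Total weighted distance at each candidate:
  Site A (10, 12): total = 1784.7
  Site C (10, 2): total = 1977.7
  Site B (1, 9): total = 1801.6
Minimum is at Site A with total 1784.7 mi.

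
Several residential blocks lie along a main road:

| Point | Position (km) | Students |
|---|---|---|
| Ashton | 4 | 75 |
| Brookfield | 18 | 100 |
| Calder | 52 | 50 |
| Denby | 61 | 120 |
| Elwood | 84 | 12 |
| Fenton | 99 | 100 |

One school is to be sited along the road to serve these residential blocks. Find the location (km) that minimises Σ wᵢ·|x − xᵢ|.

x = 61

For a sum of weighted absolute distances on a line, the optimum is the weighted median (not the mean). Total weight W = 457; half-weight = 228.5.
Sort by position and accumulate weight:
  km 4 (Ashton, w=75) → cum 75
  km 18 (Brookfield, w=100) → cum 175
  km 52 (Calder, w=50) → cum 225
  km 61 (Denby, w=120) → cum 345  ≥ 228.5 → median here
  km 84 (Elwood, w=12) → cum 357
  km 99 (Fenton, w=100) → cum 457
Optimal location: km 61.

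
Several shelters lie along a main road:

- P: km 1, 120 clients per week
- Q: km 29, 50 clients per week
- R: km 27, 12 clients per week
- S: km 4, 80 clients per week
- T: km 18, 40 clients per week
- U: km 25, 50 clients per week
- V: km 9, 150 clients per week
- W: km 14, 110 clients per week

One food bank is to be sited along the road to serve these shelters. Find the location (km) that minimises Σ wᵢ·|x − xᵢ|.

x = 9

For a sum of weighted absolute distances on a line, the optimum is the weighted median (not the mean). Total weight W = 612; half-weight = 306.
Sort by position and accumulate weight:
  km 1 (P, w=120) → cum 120
  km 4 (S, w=80) → cum 200
  km 9 (V, w=150) → cum 350  ≥ 306 → median here
  km 14 (W, w=110) → cum 460
  km 18 (T, w=40) → cum 500
  km 25 (U, w=50) → cum 550
  km 27 (R, w=12) → cum 562
  km 29 (Q, w=50) → cum 612
Optimal location: km 9.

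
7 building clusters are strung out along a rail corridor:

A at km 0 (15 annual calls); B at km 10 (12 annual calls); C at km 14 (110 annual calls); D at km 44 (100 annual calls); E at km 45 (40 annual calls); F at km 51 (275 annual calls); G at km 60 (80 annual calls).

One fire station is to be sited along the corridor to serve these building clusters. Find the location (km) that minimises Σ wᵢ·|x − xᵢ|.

For a sum of weighted absolute distances on a line, the optimum is the weighted median (not the mean). Total weight W = 632; half-weight = 316.
Sort by position and accumulate weight:
  km 0 (A, w=15) → cum 15
  km 10 (B, w=12) → cum 27
  km 14 (C, w=110) → cum 137
  km 44 (D, w=100) → cum 237
  km 45 (E, w=40) → cum 277
  km 51 (F, w=275) → cum 552  ≥ 316 → median here
  km 60 (G, w=80) → cum 632
Optimal location: km 51.

x = 51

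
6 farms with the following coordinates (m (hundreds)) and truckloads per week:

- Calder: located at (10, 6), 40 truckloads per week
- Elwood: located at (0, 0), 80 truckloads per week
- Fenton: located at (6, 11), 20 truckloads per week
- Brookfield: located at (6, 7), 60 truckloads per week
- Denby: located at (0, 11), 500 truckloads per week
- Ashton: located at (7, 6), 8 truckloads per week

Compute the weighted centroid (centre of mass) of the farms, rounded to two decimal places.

The minimiser of Σwᵢ‖p−pᵢ‖² is the weighted centroid p* = (Σwᵢpᵢ)/(Σwᵢ).
Σwᵢ = 708.
Σwᵢxᵢ = 40·10 + 80·0 + 20·6 + 60·6 + 500·0 + 8·7 = 936.
Σwᵢyᵢ = 40·6 + 80·0 + 20·11 + 60·7 + 500·11 + 8·6 = 6428.
x* = 936/708 = 1.32, y* = 6428/708 = 9.08.

(1.32, 9.08)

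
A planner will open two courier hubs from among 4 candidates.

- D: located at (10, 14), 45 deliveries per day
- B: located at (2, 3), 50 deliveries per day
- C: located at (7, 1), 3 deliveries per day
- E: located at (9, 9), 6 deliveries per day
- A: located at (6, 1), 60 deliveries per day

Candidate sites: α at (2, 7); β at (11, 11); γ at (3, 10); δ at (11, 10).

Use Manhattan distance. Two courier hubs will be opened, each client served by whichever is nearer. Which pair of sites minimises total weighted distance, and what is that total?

Evaluate every pair (each demand assigned to the nearer of the two):
  {α, β}: total = 1037
  {α, δ}: total = 1076
  {β, γ}: total = 1363
  {α, γ}: total = 1370
  {γ, δ}: total = 1402
  {β, δ}: total = 1877
Best pair: {α, β} with total 1037.

{α, β}, total 1037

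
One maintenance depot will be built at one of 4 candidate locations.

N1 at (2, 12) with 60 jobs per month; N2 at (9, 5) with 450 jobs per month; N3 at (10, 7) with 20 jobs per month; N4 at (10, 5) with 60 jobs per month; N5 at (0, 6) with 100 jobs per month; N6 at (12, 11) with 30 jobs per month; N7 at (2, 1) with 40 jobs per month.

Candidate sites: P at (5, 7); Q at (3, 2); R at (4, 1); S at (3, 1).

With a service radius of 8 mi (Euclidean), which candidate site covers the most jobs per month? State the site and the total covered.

Coverage radius r = 8 mi; a point is covered iff (Δx)²+(Δy)² ≤ 8² = 64.
  P (5, 7): covers {N1, N2, N3, N4, N5, N7} → 730
  Q (3, 2): covers {N2, N4, N5, N7} → 650
  R (4, 1): covers {N2, N4, N5, N7} → 650
  S (3, 1): covers {N2, N5, N7} → 590
Maximum coverage at P: 730 jobs per month.

P, covering 730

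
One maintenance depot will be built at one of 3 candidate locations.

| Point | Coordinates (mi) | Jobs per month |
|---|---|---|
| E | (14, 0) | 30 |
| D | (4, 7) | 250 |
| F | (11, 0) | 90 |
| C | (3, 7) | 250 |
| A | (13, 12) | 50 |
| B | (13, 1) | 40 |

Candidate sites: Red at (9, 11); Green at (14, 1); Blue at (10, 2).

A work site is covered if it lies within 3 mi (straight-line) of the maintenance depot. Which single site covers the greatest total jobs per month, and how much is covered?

Blue, covering 90

Coverage radius r = 3 mi; a point is covered iff (Δx)²+(Δy)² ≤ 3² = 9.
  Red (9, 11): covers {none} → 0
  Green (14, 1): covers {E, B} → 70
  Blue (10, 2): covers {F} → 90
Maximum coverage at Blue: 90 jobs per month.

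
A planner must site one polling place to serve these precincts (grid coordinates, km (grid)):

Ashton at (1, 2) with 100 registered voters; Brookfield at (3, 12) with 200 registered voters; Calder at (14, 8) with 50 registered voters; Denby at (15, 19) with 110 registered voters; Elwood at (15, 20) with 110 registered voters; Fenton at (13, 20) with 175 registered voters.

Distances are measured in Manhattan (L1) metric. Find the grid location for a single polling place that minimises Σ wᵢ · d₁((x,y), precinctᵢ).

(13, 19)

Manhattan distance separates: Σwᵢ(|x−xᵢ|+|y−yᵢ|) = Σwᵢ|x−xᵢ| + Σwᵢ|y−yᵢ|, so x and y are optimised independently as 1-D weighted medians.
Total weight W = 745; half = 372.5.
x-coordinate, sorted with cumulative weight:
  x=1 (Ashton, w=100) cum 100
  x=3 (Brookfield, w=200) cum 300
  x=13 (Fenton, w=175) cum 475  ← median
  x=14 (Calder, w=50) cum 525
  x=15 (Denby, w=110) cum 635
  x=15 (Elwood, w=110) cum 745
⇒ x* = 13
y-coordinate, sorted with cumulative weight:
  y=2 (Ashton, w=100) cum 100
  y=8 (Calder, w=50) cum 150
  y=12 (Brookfield, w=200) cum 350
  y=19 (Denby, w=110) cum 460  ← median
  y=20 (Elwood, w=110) cum 570
  y=20 (Fenton, w=175) cum 745
⇒ y* = 19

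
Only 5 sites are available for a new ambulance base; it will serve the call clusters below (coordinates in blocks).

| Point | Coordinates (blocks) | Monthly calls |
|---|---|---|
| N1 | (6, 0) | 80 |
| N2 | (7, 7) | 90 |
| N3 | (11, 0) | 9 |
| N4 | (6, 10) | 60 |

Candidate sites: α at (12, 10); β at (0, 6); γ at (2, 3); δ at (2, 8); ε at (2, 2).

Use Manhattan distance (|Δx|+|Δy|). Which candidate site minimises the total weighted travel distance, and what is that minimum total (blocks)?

δ, total 2013 blocks

Total weighted distance at each candidate:
  α (12, 10): total = 2459
  β (0, 6): total = 2433
  γ (2, 3): total = 2138
  δ (2, 8): total = 2013
  ε (2, 2): total = 2199
Minimum is at δ with total 2013 blocks.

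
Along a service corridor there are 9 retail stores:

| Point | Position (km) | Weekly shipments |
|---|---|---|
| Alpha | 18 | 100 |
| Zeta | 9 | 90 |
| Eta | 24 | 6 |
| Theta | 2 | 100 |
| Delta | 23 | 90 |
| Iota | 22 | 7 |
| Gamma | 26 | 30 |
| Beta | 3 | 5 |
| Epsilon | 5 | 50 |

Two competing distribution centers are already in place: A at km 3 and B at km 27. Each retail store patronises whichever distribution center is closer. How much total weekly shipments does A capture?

The indifferent point is the midpoint (3+27)/2 = 15; retail stores left of it (closer to A at 3) go to A, those right go to B.
  Theta at 2 (w=100) → A
  Beta at 3 (w=5) → A
  Epsilon at 5 (w=50) → A
  Zeta at 9 (w=90) → A
  Alpha at 18 (w=100) → B
  Iota at 22 (w=7) → B
  Delta at 23 (w=90) → B
  Eta at 24 (w=6) → B
  Gamma at 26 (w=30) → B
A captures 245; B captures 233.

245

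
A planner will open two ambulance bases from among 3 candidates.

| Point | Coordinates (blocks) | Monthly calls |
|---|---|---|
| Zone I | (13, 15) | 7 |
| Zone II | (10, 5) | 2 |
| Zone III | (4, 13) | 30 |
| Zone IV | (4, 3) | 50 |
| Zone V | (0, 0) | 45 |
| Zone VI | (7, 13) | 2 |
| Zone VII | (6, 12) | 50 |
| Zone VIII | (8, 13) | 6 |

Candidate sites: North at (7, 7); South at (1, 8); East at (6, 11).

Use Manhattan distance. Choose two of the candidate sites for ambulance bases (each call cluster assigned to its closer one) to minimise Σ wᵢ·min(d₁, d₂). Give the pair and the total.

Evaluate every pair (each demand assigned to the nearer of the two):
  {South, East}: total = 1102
  {North, East}: total = 1267
  {North, South}: total = 1457
Best pair: {South, East} with total 1102.

{South, East}, total 1102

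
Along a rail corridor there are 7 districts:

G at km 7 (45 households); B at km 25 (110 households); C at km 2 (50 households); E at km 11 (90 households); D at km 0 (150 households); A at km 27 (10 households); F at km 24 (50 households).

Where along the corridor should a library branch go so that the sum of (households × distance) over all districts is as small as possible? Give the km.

For a sum of weighted absolute distances on a line, the optimum is the weighted median (not the mean). Total weight W = 505; half-weight = 252.5.
Sort by position and accumulate weight:
  km 0 (D, w=150) → cum 150
  km 2 (C, w=50) → cum 200
  km 7 (G, w=45) → cum 245
  km 11 (E, w=90) → cum 335  ≥ 252.5 → median here
  km 24 (F, w=50) → cum 385
  km 25 (B, w=110) → cum 495
  km 27 (A, w=10) → cum 505
Optimal location: km 11.

x = 11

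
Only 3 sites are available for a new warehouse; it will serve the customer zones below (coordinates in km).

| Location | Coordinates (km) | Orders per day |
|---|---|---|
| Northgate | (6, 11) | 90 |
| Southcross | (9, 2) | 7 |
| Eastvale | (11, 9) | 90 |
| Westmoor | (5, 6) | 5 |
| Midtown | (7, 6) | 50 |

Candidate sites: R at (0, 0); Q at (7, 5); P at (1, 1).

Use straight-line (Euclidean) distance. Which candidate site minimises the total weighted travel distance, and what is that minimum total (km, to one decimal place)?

Total weighted distance at each candidate:
  R (0, 0): total = 2971.4
  Q (7, 5): total = 1143.0
  P (1, 1): total = 2637.8
Minimum is at Q with total 1143.0 km.

Q, total 1143.0 km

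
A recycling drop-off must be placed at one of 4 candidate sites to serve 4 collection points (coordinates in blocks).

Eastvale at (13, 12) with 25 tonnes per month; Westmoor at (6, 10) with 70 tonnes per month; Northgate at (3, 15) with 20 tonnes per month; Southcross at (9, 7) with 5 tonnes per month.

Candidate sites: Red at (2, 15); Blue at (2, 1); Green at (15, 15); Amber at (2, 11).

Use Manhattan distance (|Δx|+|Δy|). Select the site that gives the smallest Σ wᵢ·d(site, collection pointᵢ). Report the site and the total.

Amber, total 805 blocks

Total weighted distance at each candidate:
  Red (2, 15): total = 1075
  Blue (2, 1): total = 1825
  Green (15, 15): total = 1415
  Amber (2, 11): total = 805
Minimum is at Amber with total 805 blocks.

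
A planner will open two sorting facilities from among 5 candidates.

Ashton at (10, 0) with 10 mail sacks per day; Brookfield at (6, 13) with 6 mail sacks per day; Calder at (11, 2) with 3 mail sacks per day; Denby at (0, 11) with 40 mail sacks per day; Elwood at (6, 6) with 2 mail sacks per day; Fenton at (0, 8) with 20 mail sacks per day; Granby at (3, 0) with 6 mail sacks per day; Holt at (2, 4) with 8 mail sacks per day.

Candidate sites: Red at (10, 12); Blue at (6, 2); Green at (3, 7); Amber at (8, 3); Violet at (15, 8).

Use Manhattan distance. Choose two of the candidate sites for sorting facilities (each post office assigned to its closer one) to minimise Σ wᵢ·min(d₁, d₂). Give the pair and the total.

Evaluate every pair (each demand assigned to the nearer of the two):
  {Green, Amber}: total = 558
  {Blue, Green}: total = 559
  {Red, Green}: total = 625
  {Green, Violet}: total = 656
  {Red, Blue}: total = 871
  {Red, Amber}: total = 906
  {Blue, Amber}: total = 1054
  {Blue, Violet}: total = 1067
  {Amber, Violet}: total = 1148
  {Red, Violet}: total = 1162
Best pair: {Green, Amber} with total 558.

{Green, Amber}, total 558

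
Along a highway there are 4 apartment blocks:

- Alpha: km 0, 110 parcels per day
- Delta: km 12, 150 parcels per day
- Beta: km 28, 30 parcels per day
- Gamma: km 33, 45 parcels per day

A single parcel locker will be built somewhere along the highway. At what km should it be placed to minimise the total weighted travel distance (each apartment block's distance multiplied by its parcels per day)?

x = 12

For a sum of weighted absolute distances on a line, the optimum is the weighted median (not the mean). Total weight W = 335; half-weight = 167.5.
Sort by position and accumulate weight:
  km 0 (Alpha, w=110) → cum 110
  km 12 (Delta, w=150) → cum 260  ≥ 167.5 → median here
  km 28 (Beta, w=30) → cum 290
  km 33 (Gamma, w=45) → cum 335
Optimal location: km 12.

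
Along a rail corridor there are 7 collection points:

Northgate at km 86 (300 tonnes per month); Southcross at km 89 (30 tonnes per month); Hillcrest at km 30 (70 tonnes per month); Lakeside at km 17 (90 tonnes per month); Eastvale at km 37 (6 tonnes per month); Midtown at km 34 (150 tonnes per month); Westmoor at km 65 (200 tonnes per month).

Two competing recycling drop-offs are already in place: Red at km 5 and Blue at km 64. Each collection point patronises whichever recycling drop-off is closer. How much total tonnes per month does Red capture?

310

The indifferent point is the midpoint (5+64)/2 = 34.5; collection points left of it (closer to Red at 5) go to Red, those right go to Blue.
  Lakeside at 17 (w=90) → Red
  Hillcrest at 30 (w=70) → Red
  Midtown at 34 (w=150) → Red
  Eastvale at 37 (w=6) → Blue
  Westmoor at 65 (w=200) → Blue
  Northgate at 86 (w=300) → Blue
  Southcross at 89 (w=30) → Blue
Red captures 310; Blue captures 536.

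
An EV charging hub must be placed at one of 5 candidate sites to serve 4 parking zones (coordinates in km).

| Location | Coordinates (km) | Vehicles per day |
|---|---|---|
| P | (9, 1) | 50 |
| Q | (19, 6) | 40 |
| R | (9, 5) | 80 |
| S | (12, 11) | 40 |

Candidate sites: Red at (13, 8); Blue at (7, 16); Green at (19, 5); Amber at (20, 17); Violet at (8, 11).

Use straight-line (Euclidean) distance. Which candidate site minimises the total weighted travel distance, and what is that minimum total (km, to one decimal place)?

Red, total 1182.6 km

Total weighted distance at each candidate:
  Red (13, 8): total = 1182.6
  Blue (7, 16): total = 2558.7
  Green (19, 5): total = 1747.3
  Amber (20, 17): total = 3114.9
  Violet (8, 11): total = 1632.4
Minimum is at Red with total 1182.6 km.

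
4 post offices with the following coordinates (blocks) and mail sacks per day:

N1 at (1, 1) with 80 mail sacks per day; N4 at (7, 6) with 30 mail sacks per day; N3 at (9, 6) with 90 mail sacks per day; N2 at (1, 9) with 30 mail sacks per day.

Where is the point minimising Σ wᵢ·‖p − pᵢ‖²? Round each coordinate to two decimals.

The minimiser of Σwᵢ‖p−pᵢ‖² is the weighted centroid p* = (Σwᵢpᵢ)/(Σwᵢ).
Σwᵢ = 230.
Σwᵢxᵢ = 80·1 + 30·7 + 90·9 + 30·1 = 1130.
Σwᵢyᵢ = 80·1 + 30·6 + 90·6 + 30·9 = 1070.
x* = 1130/230 = 4.91, y* = 1070/230 = 4.65.

(4.91, 4.65)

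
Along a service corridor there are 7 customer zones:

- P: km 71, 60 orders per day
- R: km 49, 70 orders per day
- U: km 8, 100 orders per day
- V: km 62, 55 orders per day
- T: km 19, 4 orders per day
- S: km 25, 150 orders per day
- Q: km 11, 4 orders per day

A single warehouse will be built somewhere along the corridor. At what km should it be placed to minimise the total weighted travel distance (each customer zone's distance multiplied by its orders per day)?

x = 25

For a sum of weighted absolute distances on a line, the optimum is the weighted median (not the mean). Total weight W = 443; half-weight = 221.5.
Sort by position and accumulate weight:
  km 8 (U, w=100) → cum 100
  km 11 (Q, w=4) → cum 104
  km 19 (T, w=4) → cum 108
  km 25 (S, w=150) → cum 258  ≥ 221.5 → median here
  km 49 (R, w=70) → cum 328
  km 62 (V, w=55) → cum 383
  km 71 (P, w=60) → cum 443
Optimal location: km 25.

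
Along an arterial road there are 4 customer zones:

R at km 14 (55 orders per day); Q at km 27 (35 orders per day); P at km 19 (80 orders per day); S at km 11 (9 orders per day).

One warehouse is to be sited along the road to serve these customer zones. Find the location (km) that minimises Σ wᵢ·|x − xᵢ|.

For a sum of weighted absolute distances on a line, the optimum is the weighted median (not the mean). Total weight W = 179; half-weight = 89.5.
Sort by position and accumulate weight:
  km 11 (S, w=9) → cum 9
  km 14 (R, w=55) → cum 64
  km 19 (P, w=80) → cum 144  ≥ 89.5 → median here
  km 27 (Q, w=35) → cum 179
Optimal location: km 19.

x = 19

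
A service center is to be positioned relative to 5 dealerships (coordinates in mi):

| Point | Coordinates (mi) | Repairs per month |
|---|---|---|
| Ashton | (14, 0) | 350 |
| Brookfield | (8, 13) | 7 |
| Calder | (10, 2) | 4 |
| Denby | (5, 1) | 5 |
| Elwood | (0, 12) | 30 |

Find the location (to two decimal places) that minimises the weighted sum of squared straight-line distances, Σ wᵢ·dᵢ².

(12.68, 1.17)

The minimiser of Σwᵢ‖p−pᵢ‖² is the weighted centroid p* = (Σwᵢpᵢ)/(Σwᵢ).
Σwᵢ = 396.
Σwᵢxᵢ = 350·14 + 7·8 + 4·10 + 5·5 + 30·0 = 5021.
Σwᵢyᵢ = 350·0 + 7·13 + 4·2 + 5·1 + 30·12 = 464.
x* = 5021/396 = 12.68, y* = 464/396 = 1.17.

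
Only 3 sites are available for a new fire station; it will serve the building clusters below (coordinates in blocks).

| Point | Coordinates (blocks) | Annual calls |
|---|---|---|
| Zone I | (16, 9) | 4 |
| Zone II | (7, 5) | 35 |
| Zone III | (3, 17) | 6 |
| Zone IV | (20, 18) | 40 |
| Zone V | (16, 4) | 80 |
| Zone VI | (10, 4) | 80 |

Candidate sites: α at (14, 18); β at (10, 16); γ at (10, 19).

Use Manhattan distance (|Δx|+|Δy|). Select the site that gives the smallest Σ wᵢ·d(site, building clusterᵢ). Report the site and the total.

Total weighted distance at each candidate:
  α (14, 18): total = 3776
  β (10, 16): total = 3470
  γ (10, 19): total = 4033
Minimum is at β with total 3470 blocks.

β, total 3470 blocks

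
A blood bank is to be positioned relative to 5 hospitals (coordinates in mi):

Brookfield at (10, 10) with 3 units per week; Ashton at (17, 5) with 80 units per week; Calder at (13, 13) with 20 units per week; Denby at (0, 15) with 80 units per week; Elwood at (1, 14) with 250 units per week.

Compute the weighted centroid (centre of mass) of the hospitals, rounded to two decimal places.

The minimiser of Σwᵢ‖p−pᵢ‖² is the weighted centroid p* = (Σwᵢpᵢ)/(Σwᵢ).
Σwᵢ = 433.
Σwᵢxᵢ = 3·10 + 80·17 + 20·13 + 80·0 + 250·1 = 1900.
Σwᵢyᵢ = 3·10 + 80·5 + 20·13 + 80·15 + 250·14 = 5390.
x* = 1900/433 = 4.39, y* = 5390/433 = 12.45.

(4.39, 12.45)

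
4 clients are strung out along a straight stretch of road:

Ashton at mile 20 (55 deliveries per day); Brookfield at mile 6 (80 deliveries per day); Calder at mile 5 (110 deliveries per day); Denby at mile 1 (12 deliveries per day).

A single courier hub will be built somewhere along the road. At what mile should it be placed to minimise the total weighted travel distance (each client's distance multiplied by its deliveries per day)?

x = 6

For a sum of weighted absolute distances on a line, the optimum is the weighted median (not the mean). Total weight W = 257; half-weight = 128.5.
Sort by position and accumulate weight:
  mile 1 (Denby, w=12) → cum 12
  mile 5 (Calder, w=110) → cum 122
  mile 6 (Brookfield, w=80) → cum 202  ≥ 128.5 → median here
  mile 20 (Ashton, w=55) → cum 257
Optimal location: mile 6.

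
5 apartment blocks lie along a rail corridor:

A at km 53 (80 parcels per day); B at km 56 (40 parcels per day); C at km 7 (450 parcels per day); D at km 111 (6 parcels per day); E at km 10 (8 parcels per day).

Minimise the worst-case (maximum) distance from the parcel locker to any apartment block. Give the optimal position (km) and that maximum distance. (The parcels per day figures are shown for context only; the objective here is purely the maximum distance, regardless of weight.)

location 59, max distance 52

The 1-center on a line is the midpoint of the two extreme points: leftmost at 7, rightmost at 111.
Optimal location = (7 + 111)/2 = 59; maximum distance = (111 − 7)/2 = 52.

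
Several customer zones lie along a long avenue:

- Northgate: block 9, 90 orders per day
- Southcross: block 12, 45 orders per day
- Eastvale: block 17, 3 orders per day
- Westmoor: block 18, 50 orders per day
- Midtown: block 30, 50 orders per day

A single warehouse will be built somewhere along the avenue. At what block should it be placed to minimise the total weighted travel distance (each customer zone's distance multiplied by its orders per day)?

For a sum of weighted absolute distances on a line, the optimum is the weighted median (not the mean). Total weight W = 238; half-weight = 119.
Sort by position and accumulate weight:
  block 9 (Northgate, w=90) → cum 90
  block 12 (Southcross, w=45) → cum 135  ≥ 119 → median here
  block 17 (Eastvale, w=3) → cum 138
  block 18 (Westmoor, w=50) → cum 188
  block 30 (Midtown, w=50) → cum 238
Optimal location: block 12.

x = 12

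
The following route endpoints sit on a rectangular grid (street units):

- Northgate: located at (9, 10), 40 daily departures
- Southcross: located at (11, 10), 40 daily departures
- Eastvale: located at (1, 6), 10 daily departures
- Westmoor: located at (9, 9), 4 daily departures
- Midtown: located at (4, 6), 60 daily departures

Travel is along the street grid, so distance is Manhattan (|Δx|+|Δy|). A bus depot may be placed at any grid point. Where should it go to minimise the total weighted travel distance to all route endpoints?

Manhattan distance separates: Σwᵢ(|x−xᵢ|+|y−yᵢ|) = Σwᵢ|x−xᵢ| + Σwᵢ|y−yᵢ|, so x and y are optimised independently as 1-D weighted medians.
Total weight W = 154; half = 77.
x-coordinate, sorted with cumulative weight:
  x=1 (Eastvale, w=10) cum 10
  x=4 (Midtown, w=60) cum 70
  x=9 (Northgate, w=40) cum 110  ← median
  x=9 (Westmoor, w=4) cum 114
  x=11 (Southcross, w=40) cum 154
⇒ x* = 9
y-coordinate, sorted with cumulative weight:
  y=6 (Eastvale, w=10) cum 10
  y=6 (Midtown, w=60) cum 70
  y=9 (Westmoor, w=4) cum 74
  y=10 (Northgate, w=40) cum 114  ← median
  y=10 (Southcross, w=40) cum 154
⇒ y* = 10

(9, 10)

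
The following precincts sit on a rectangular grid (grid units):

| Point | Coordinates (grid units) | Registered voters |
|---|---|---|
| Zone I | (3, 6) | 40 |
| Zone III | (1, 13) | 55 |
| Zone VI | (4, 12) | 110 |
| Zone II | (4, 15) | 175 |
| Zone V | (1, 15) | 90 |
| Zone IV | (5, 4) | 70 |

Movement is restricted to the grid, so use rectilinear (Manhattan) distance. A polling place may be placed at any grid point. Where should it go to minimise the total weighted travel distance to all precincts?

Manhattan distance separates: Σwᵢ(|x−xᵢ|+|y−yᵢ|) = Σwᵢ|x−xᵢ| + Σwᵢ|y−yᵢ|, so x and y are optimised independently as 1-D weighted medians.
Total weight W = 540; half = 270.
x-coordinate, sorted with cumulative weight:
  x=1 (Zone III, w=55) cum 55
  x=1 (Zone V, w=90) cum 145
  x=3 (Zone I, w=40) cum 185
  x=4 (Zone VI, w=110) cum 295  ← median
  x=4 (Zone II, w=175) cum 470
  x=5 (Zone IV, w=70) cum 540
⇒ x* = 4
y-coordinate, sorted with cumulative weight:
  y=4 (Zone IV, w=70) cum 70
  y=6 (Zone I, w=40) cum 110
  y=12 (Zone VI, w=110) cum 220
  y=13 (Zone III, w=55) cum 275  ← median
  y=15 (Zone II, w=175) cum 450
  y=15 (Zone V, w=90) cum 540
⇒ y* = 13

(4, 13)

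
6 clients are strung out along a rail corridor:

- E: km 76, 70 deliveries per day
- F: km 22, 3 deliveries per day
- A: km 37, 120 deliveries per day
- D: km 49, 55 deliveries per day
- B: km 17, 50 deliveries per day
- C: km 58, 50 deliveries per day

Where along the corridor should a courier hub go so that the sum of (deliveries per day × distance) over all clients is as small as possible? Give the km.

For a sum of weighted absolute distances on a line, the optimum is the weighted median (not the mean). Total weight W = 348; half-weight = 174.
Sort by position and accumulate weight:
  km 17 (B, w=50) → cum 50
  km 22 (F, w=3) → cum 53
  km 37 (A, w=120) → cum 173
  km 49 (D, w=55) → cum 228  ≥ 174 → median here
  km 58 (C, w=50) → cum 278
  km 76 (E, w=70) → cum 348
Optimal location: km 49.

x = 49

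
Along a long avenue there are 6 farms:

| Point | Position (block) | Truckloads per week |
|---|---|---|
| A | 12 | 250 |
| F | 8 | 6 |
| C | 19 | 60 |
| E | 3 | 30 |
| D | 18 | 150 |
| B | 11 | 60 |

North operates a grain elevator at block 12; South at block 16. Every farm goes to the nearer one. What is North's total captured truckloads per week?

The indifferent point is the midpoint (12+16)/2 = 14; farms left of it (closer to North at 12) go to North, those right go to South.
  E at 3 (w=30) → North
  F at 8 (w=6) → North
  B at 11 (w=60) → North
  A at 12 (w=250) → North
  D at 18 (w=150) → South
  C at 19 (w=60) → South
North captures 346; South captures 210.

346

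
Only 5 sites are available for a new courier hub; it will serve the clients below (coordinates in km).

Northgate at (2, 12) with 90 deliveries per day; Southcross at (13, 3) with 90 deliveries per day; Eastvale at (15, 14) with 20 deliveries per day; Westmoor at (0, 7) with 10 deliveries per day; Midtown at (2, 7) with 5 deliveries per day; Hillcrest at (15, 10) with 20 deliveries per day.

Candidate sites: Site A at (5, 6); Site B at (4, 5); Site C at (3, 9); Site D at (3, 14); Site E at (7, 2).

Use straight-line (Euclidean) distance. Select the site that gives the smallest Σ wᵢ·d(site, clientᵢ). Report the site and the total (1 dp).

Total weighted distance at each candidate:
  Site A (5, 6): total = 1911.0
  Site B (4, 5): total = 2069.7
  Site C (3, 9): total = 1882.2
  Site D (3, 14): total = 2143.7
  Site E (7, 2): total = 2189.8
Minimum is at Site C with total 1882.2 km.

Site C, total 1882.2 km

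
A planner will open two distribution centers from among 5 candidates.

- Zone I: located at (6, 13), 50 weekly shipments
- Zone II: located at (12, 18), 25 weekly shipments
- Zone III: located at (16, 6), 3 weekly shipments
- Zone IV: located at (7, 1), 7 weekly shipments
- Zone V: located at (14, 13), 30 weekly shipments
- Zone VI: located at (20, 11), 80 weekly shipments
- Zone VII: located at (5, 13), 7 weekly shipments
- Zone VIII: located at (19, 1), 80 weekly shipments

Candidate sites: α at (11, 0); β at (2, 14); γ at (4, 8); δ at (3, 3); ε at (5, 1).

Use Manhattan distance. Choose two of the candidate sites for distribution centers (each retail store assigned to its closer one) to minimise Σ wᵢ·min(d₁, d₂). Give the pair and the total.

Evaluate every pair (each demand assigned to the nearer of the two):
  {α, β}: total = 3406
  {α, γ}: total = 3600
  {β, ε}: total = 3880
  {γ, ε}: total = 3988
  {α, ε}: total = 4056
  {α, δ}: total = 4077
  {β, δ}: total = 4228
  {γ, δ}: total = 4336
  {β, γ}: total = 4410
  {δ, ε}: total = 5146
Best pair: {α, β} with total 3406.

{α, β}, total 3406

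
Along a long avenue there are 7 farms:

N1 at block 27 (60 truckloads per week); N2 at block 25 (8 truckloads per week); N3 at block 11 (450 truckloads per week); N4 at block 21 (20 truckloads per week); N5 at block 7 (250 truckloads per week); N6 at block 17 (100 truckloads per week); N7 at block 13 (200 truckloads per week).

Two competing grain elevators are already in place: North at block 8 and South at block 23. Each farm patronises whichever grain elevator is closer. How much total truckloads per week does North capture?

900

The indifferent point is the midpoint (8+23)/2 = 15.5; farms left of it (closer to North at 8) go to North, those right go to South.
  N5 at 7 (w=250) → North
  N3 at 11 (w=450) → North
  N7 at 13 (w=200) → North
  N6 at 17 (w=100) → South
  N4 at 21 (w=20) → South
  N2 at 25 (w=8) → South
  N1 at 27 (w=60) → South
North captures 900; South captures 188.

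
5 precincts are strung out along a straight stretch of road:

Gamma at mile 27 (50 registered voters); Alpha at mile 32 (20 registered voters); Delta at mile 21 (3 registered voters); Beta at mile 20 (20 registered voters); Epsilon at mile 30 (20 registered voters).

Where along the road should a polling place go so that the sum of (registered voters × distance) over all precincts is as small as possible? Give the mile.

x = 27

For a sum of weighted absolute distances on a line, the optimum is the weighted median (not the mean). Total weight W = 113; half-weight = 56.5.
Sort by position and accumulate weight:
  mile 20 (Beta, w=20) → cum 20
  mile 21 (Delta, w=3) → cum 23
  mile 27 (Gamma, w=50) → cum 73  ≥ 56.5 → median here
  mile 30 (Epsilon, w=20) → cum 93
  mile 32 (Alpha, w=20) → cum 113
Optimal location: mile 27.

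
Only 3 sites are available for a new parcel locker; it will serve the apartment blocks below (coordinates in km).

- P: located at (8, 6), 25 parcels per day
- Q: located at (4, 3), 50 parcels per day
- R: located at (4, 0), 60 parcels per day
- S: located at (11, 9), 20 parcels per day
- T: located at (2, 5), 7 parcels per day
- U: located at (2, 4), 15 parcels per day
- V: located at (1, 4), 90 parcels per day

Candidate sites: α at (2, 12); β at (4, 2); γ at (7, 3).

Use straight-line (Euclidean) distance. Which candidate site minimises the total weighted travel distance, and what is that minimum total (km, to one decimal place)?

Total weighted distance at each candidate:
  α (2, 12): total = 2487.4
  β (4, 2): total = 901.6
  γ (7, 3): total = 1289.5
Minimum is at β with total 901.6 km.

β, total 901.6 km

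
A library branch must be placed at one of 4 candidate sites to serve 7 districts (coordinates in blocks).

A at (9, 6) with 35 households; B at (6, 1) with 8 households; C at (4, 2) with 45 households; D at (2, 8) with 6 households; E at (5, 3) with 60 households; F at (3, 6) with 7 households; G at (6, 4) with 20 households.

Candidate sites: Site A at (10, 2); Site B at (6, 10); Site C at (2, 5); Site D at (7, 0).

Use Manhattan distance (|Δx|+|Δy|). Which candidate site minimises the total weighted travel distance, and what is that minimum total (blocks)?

Total weighted distance at each candidate:
  Site A (10, 2): total = 1126
  Site B (6, 10): total = 1452
  Site C (2, 5): total = 1001
  Site D (7, 0): total = 1069
Minimum is at Site C with total 1001 blocks.

Site C, total 1001 blocks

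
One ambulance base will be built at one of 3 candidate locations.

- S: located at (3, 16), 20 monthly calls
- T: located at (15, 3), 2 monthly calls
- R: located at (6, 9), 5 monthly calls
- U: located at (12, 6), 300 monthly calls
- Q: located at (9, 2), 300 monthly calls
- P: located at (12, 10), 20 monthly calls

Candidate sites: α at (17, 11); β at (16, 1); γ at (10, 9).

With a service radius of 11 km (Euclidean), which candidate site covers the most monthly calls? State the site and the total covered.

Coverage radius r = 11 km; a point is covered iff (Δx)²+(Δy)² ≤ 11² = 121.
  α (17, 11): covers {T, U, P} → 322
  β (16, 1): covers {T, U, Q, P} → 622
  γ (10, 9): covers {S, T, R, U, Q, P} → 647
Maximum coverage at γ: 647 monthly calls.

γ, covering 647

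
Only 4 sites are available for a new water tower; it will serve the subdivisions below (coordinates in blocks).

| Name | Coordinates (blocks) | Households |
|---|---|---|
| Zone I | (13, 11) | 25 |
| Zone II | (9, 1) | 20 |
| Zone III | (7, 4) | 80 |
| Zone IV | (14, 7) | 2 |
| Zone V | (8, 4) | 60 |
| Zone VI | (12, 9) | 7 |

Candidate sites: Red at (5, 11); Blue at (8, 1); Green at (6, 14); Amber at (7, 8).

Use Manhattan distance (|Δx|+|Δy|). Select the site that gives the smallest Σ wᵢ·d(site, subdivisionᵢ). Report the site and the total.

Blue, total 1003 blocks

Total weighted distance at each candidate:
  Red (5, 11): total = 1889
  Blue (8, 1): total = 1003
  Green (6, 14): total = 2277
  Amber (7, 8): total = 1083
Minimum is at Blue with total 1003 blocks.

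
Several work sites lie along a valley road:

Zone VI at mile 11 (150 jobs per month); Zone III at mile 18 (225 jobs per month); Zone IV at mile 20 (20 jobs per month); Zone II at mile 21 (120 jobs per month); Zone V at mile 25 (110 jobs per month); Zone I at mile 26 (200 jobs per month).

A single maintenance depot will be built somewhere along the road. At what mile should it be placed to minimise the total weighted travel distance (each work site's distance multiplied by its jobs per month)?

For a sum of weighted absolute distances on a line, the optimum is the weighted median (not the mean). Total weight W = 825; half-weight = 412.5.
Sort by position and accumulate weight:
  mile 11 (Zone VI, w=150) → cum 150
  mile 18 (Zone III, w=225) → cum 375
  mile 20 (Zone IV, w=20) → cum 395
  mile 21 (Zone II, w=120) → cum 515  ≥ 412.5 → median here
  mile 25 (Zone V, w=110) → cum 625
  mile 26 (Zone I, w=200) → cum 825
Optimal location: mile 21.

x = 21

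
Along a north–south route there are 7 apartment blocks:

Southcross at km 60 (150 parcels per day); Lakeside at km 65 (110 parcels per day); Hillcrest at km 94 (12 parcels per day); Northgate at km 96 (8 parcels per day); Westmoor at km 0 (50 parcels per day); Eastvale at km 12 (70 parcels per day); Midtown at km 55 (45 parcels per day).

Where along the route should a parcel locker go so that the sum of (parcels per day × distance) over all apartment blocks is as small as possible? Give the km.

For a sum of weighted absolute distances on a line, the optimum is the weighted median (not the mean). Total weight W = 445; half-weight = 222.5.
Sort by position and accumulate weight:
  km 0 (Westmoor, w=50) → cum 50
  km 12 (Eastvale, w=70) → cum 120
  km 55 (Midtown, w=45) → cum 165
  km 60 (Southcross, w=150) → cum 315  ≥ 222.5 → median here
  km 65 (Lakeside, w=110) → cum 425
  km 94 (Hillcrest, w=12) → cum 437
  km 96 (Northgate, w=8) → cum 445
Optimal location: km 60.

x = 60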